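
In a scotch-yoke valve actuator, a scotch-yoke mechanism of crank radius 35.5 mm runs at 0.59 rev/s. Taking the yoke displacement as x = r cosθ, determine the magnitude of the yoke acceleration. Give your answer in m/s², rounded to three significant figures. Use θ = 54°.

0.287

ω = 3.707 rad/s (from 0.59 rev/s).
x = r cosθ ⇒ ẍ = −rω² cosθ (ω constant).
|a| = rω²|cosθ| = 0.0355·(3.707)²·|cos 54°| = 0.28675 m/s².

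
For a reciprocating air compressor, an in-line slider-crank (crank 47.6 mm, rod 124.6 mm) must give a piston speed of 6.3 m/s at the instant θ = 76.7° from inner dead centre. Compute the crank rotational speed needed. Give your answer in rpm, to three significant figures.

1190

For an in-line slider-crank, |v_piston| = rω|sinθ|·[1 + r cosθ/√(L² − r² sin²θ)].
With r = 0.0476 m, L = 0.1246 m, θ = 76.7°: the bracketed kinematic factor |dx/dθ| = 0.050709 m.
ω = v/|dx/dθ| = 6.3/0.050709 = 124.24 rad/s.
N = 60ω/(2π) = 1186.4 rpm.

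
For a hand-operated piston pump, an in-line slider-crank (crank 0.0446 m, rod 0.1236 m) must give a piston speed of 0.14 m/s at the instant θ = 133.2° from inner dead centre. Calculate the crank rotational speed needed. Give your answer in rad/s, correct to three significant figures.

For an in-line slider-crank, |v_piston| = rω|sinθ|·[1 + r cosθ/√(L² − r² sin²θ)].
With r = 0.0446 m, L = 0.1236 m, θ = 133.2°: the bracketed kinematic factor |dx/dθ| = 0.024188 m.
ω = v/|dx/dθ| = 0.14/0.024188 = 5.788 rad/s.

5.79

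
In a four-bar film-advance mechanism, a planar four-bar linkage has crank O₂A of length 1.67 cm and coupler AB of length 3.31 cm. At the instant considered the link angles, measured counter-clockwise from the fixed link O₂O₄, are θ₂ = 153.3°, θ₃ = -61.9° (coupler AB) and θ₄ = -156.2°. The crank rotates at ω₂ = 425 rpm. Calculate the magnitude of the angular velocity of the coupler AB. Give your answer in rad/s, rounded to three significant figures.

ω₂ = 44.51 rad/s (from 425 rpm).
Differentiating the loop-closure r₂e^{iθ₂}+r₃e^{iθ₃}=r₁+r₄e^{iθ₄} gives r₂ω₂e^{iθ₂}+r₃ω₃e^{iθ₃}=r₄ω₄e^{iθ₄}.
Eliminating the other unknown: ω₃ = r₂ω₂ sin(θ₄−θ₂) / [r₃ sin(θ₃−θ₄)].
Numerator sine = +0.77162; denominator sine = +0.99719.
Result = 0.0167·44.51·(+0.77162) / (0.0331·(+0.99719)) = +17.375 rad/s; magnitude 17.375 rad/s.

17.4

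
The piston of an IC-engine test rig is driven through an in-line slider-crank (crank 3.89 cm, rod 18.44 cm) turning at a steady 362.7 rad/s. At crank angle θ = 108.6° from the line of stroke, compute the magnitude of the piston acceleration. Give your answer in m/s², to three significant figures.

2510

ω = 362.7 rad/s
x(θ) = r cosθ + √(L² − r² sin²θ); with ω constant, a = ω²·d²x/dθ².
d²x/dθ² = −r cosθ − r²(cos2θ)/√u − r⁴ sin²2θ/(4u^{3/2}),  u = L² − r² sin²θ = 0.0326441 m².
Substituting r = 0.0389 m, L = 0.1844 m, θ = 108.6°: d²x/dθ² = +0.019043 m.
a = ω²·d²x/dθ² = (362.7)²·(+0.019043) = +2505.2 m/s²;  |a| = 2505.2 m/s².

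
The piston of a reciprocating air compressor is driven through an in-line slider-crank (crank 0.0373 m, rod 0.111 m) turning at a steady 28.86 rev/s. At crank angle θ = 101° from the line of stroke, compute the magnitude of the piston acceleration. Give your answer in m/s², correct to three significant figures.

637

ω = 2π·28.9 = 181.3 rad/s
x(θ) = r cosθ + √(L² − r² sin²θ); with ω constant, a = ω²·d²x/dθ².
d²x/dθ² = −r cosθ − r²(cos2θ)/√u − r⁴ sin²2θ/(4u^{3/2}),  u = L² − r² sin²θ = 0.0109804 m².
Substituting r = 0.0373 m, L = 0.111 m, θ = 101°: d²x/dθ² = +0.019369 m.
a = ω²·d²x/dθ² = (181.3)²·(+0.019369) = +636.87 m/s²;  |a| = 636.87 m/s².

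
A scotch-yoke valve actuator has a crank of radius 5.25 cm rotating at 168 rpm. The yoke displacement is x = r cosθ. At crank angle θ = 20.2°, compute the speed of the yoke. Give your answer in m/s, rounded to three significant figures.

0.319

ω = 17.59 rad/s (from 168 rpm).
x = r cosθ ⇒ ẋ = −rω sinθ.
|v| = rω|sinθ| = 0.0525·17.59·|sin 20.2°| = 0.31893 m/s.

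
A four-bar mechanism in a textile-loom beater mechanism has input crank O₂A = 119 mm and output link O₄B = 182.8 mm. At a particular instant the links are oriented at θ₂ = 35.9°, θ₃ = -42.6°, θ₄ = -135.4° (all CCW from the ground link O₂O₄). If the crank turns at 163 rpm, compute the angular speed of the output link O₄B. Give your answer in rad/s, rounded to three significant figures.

10.9

ω₂ = 17.07 rad/s (from 163 rpm).
Differentiating the loop-closure r₂e^{iθ₂}+r₃e^{iθ₃}=r₁+r₄e^{iθ₄} gives r₂ω₂e^{iθ₂}+r₃ω₃e^{iθ₃}=r₄ω₄e^{iθ₄}.
Eliminating the other unknown: ω₄ = r₂ω₂ sin(θ₂−θ₃) / [r₄ sin(θ₄−θ₃)].
Numerator sine = +0.97992; denominator sine = -0.99881.
Result = 0.119·17.07·(+0.97992) / (0.1828·(-0.99881)) = -10.902 rad/s; magnitude 10.902 rad/s.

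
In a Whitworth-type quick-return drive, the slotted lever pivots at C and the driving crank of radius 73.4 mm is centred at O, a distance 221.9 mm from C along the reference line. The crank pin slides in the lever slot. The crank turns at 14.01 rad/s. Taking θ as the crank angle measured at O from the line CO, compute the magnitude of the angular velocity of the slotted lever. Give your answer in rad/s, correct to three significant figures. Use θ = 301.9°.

2.73

ω = 14.01 rad/s
Crank pin A relative to C: A = (d + r cosθ, r sinθ); lever angle φ = atan2(r sinθ, d + r cosθ).
Differentiating tanφ: φ̇ = rω(d cosθ + r)/(d² + r² + 2dr cosθ).
d² + r² + 2dr cosθ = |CA|² = 0.071841 m²;  d cosθ + r = +0.19066 m.
|ω_lever| = |0.0734·14.01·+0.19066| / 0.071841 = 2.7291 rad/s.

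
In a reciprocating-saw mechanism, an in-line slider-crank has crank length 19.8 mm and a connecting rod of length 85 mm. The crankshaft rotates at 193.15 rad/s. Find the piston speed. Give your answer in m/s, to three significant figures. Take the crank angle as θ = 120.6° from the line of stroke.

ω = 193.2 rad/s
For an in-line slider-crank, x = r cosθ + √(L² − r² sin²θ), so v = −rω sinθ·[1 + r cosθ/√(L² − r² sin²θ)].
With r = 0.0198 m, L = 0.085 m, θ = 120.6°: √(L² − r² sin²θ) = 0.083274 m.
v = −0.0198·193.2·0.86074·[1 + 0.0198·-0.50904/0.083274] = -2.8934 m/s.
|v| = 2.8934 m/s.

2.89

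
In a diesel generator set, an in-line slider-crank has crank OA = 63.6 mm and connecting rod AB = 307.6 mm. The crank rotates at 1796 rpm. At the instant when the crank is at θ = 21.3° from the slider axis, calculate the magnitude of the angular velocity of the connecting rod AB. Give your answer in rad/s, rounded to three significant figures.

36.3

ω = 188.1 rad/s (converted from 1796 rpm).
The rod makes angle φ with the slider axis where L sinφ = r sinθ; differentiating, L cosφ·φ̇ = r ω cosθ.
L cosφ = √(L² − r² sin²θ) = 0.30673 m.
|ω_rod| = r ω |cosθ| / √(L² − r² sin²θ) = 0.0636·188.1·0.93169/0.30673 = 36.333 rad/s.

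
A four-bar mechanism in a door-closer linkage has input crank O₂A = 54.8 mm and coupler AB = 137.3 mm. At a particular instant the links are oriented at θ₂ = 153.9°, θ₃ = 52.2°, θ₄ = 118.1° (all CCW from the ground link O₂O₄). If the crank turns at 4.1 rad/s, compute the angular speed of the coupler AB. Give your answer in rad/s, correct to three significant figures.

1.05

ω₂ = 4.1 rad/s
Differentiating the loop-closure r₂e^{iθ₂}+r₃e^{iθ₃}=r₁+r₄e^{iθ₄} gives r₂ω₂e^{iθ₂}+r₃ω₃e^{iθ₃}=r₄ω₄e^{iθ₄}.
Eliminating the other unknown: ω₃ = r₂ω₂ sin(θ₄−θ₂) / [r₃ sin(θ₃−θ₄)].
Numerator sine = -0.58496; denominator sine = -0.91283.
Result = 0.0548·4.1·(-0.58496) / (0.1373·(-0.91283)) = +1.0486 rad/s; magnitude 1.0486 rad/s.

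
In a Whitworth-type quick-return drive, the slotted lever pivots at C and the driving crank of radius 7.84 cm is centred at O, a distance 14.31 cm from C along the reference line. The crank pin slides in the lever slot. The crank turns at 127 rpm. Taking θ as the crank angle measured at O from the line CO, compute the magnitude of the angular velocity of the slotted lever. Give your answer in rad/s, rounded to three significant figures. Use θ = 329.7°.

ω = 13.3 rad/s (from 127 rpm).
Crank pin A relative to C: A = (d + r cosθ, r sinθ); lever angle φ = atan2(r sinθ, d + r cosθ).
Differentiating tanφ: φ̇ = rω(d cosθ + r)/(d² + r² + 2dr cosθ).
d² + r² + 2dr cosθ = |CA|² = 0.0459971 m²;  d cosθ + r = +0.20195 m.
|ω_lever| = |0.0784·13.3·+0.20195| / 0.0459971 = 4.5779 rad/s.

4.58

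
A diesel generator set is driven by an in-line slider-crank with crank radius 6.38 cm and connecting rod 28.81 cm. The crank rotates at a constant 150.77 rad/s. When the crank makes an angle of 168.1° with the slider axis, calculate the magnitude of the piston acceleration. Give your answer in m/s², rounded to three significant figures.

ω = 150.8 rad/s
x(θ) = r cosθ + √(L² − r² sin²θ); with ω constant, a = ω²·d²x/dθ².
d²x/dθ² = −r cosθ − r²(cos2θ)/√u − r⁴ sin²2θ/(4u^{3/2}),  u = L² − r² sin²θ = 0.0828285 m².
Substituting r = 0.0638 m, L = 0.2881 m, θ = 168.1°: d²x/dθ² = +0.04946 m.
a = ω²·d²x/dθ² = (150.8)²·(+0.04946) = +1124.3 m/s²;  |a| = 1124.3 m/s².

1120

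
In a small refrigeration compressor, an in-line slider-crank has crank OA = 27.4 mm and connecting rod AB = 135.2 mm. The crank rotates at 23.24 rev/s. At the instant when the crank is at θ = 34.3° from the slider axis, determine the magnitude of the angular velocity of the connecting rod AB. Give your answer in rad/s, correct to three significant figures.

24.6

ω = 146 rad/s (converted from 23.24 rev/s).
The rod makes angle φ with the slider axis where L sinφ = r sinθ; differentiating, L cosφ·φ̇ = r ω cosθ.
L cosφ = √(L² − r² sin²θ) = 0.13432 m.
|ω_rod| = r ω |cosθ| / √(L² − r² sin²θ) = 0.0274·146·0.82610/0.13432 = 24.608 rad/s.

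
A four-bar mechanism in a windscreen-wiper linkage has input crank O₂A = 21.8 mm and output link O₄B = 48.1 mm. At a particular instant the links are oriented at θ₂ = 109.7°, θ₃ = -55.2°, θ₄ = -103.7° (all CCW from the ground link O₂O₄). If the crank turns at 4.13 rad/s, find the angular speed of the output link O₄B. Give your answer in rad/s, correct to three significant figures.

0.651

ω₂ = 4.13 rad/s
Differentiating the loop-closure r₂e^{iθ₂}+r₃e^{iθ₃}=r₁+r₄e^{iθ₄} gives r₂ω₂e^{iθ₂}+r₃ω₃e^{iθ₃}=r₄ω₄e^{iθ₄}.
Eliminating the other unknown: ω₄ = r₂ω₂ sin(θ₂−θ₃) / [r₄ sin(θ₄−θ₃)].
Numerator sine = +0.26050; denominator sine = -0.74896.
Result = 0.0218·4.13·(+0.26050) / (0.0481·(-0.74896)) = -0.65106 rad/s; magnitude 0.65106 rad/s.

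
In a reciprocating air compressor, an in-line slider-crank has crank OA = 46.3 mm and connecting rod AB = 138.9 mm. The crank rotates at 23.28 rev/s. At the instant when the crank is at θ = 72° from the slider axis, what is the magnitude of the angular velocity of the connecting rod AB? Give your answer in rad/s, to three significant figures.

15.9

ω = 146.3 rad/s (converted from 23.28 rev/s).
The rod makes angle φ with the slider axis where L sinφ = r sinθ; differentiating, L cosφ·φ̇ = r ω cosθ.
L cosφ = √(L² − r² sin²θ) = 0.13174 m.
|ω_rod| = r ω |cosθ| / √(L² − r² sin²θ) = 0.0463·146.3·0.30902/0.13174 = 15.886 rad/s.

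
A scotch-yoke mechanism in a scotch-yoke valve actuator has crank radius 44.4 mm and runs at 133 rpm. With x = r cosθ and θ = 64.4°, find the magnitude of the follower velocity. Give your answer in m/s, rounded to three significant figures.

0.558

ω = 13.93 rad/s (from 133 rpm).
x = r cosθ ⇒ ẋ = −rω sinθ.
|v| = rω|sinθ| = 0.0444·13.93·|sin 64.4°| = 0.55769 m/s.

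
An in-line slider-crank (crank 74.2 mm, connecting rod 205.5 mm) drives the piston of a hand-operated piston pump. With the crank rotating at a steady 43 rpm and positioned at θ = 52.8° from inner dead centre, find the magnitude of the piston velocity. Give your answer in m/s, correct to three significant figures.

0.327

ω = 2π·43/60 = 4.503 rad/s
For an in-line slider-crank, x = r cosθ + √(L² − r² sin²θ), so v = −rω sinθ·[1 + r cosθ/√(L² − r² sin²θ)].
With r = 0.0742 m, L = 0.2055 m, θ = 52.8°: √(L² − r² sin²θ) = 0.19682 m.
v = −0.0742·4.503·0.79653·[1 + 0.0742·0.60460/0.19682] = -0.3268 m/s.
|v| = 0.3268 m/s.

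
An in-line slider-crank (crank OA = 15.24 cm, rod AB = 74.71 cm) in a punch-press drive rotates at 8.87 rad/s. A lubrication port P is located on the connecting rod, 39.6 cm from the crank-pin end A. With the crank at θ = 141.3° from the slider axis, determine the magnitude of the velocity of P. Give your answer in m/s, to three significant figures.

ω = 8.87 rad/s.  Crank-pin speed |V_A| = rω = 1.3518 m/s, perpendicular to OA.
Rod angle: sinφ = −(r/L) sinθ ⇒ φ = -7.328°; ω_rod = −rω cosθ/√(L²−r²sin²θ) = +1.4237 rad/s.
V_P = V_A + ω_rod × AP, with AP = 0.396 m along the rod.
Components: V_Px = −rω sinθ − a·ω_rod·sinφ = -0.77329 m/s;  V_Py = rω cosθ + a·ω_rod·cosφ = -0.49579 m/s.
|V_P| = √(V_Px² + V_Py²) = 0.91857 m/s.

0.919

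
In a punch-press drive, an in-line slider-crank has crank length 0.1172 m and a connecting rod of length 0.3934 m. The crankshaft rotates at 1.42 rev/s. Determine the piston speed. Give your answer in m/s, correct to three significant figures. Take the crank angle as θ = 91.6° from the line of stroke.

ω = 2π·1.42 = 8.922 rad/s
For an in-line slider-crank, x = r cosθ + √(L² − r² sin²θ), so v = −rω sinθ·[1 + r cosθ/√(L² − r² sin²θ)].
With r = 0.1172 m, L = 0.3934 m, θ = 91.6°: √(L² − r² sin²θ) = 0.37555 m.
v = −0.1172·8.922·0.99961·[1 + 0.1172·-0.02792/0.37555] = -1.0362 m/s.
|v| = 1.0362 m/s.

1.04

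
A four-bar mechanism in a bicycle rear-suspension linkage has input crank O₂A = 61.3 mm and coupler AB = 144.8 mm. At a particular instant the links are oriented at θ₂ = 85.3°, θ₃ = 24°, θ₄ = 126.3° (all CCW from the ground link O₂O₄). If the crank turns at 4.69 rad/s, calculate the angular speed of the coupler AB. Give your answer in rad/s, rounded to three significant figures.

1.33

ω₂ = 4.69 rad/s
Differentiating the loop-closure r₂e^{iθ₂}+r₃e^{iθ₃}=r₁+r₄e^{iθ₄} gives r₂ω₂e^{iθ₂}+r₃ω₃e^{iθ₃}=r₄ω₄e^{iθ₄}.
Eliminating the other unknown: ω₃ = r₂ω₂ sin(θ₄−θ₂) / [r₃ sin(θ₃−θ₄)].
Numerator sine = +0.65606; denominator sine = -0.97705.
Result = 0.0613·4.69·(+0.65606) / (0.1448·(-0.97705)) = -1.3332 rad/s; magnitude 1.3332 rad/s.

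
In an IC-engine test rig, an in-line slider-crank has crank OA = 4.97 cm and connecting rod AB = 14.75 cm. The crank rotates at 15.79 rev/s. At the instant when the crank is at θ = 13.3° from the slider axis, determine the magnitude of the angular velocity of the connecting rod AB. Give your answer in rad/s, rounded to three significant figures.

ω = 99.21 rad/s (converted from 15.79 rev/s).
The rod makes angle φ with the slider axis where L sinφ = r sinθ; differentiating, L cosφ·φ̇ = r ω cosθ.
L cosφ = √(L² − r² sin²θ) = 0.14706 m.
|ω_rod| = r ω |cosθ| / √(L² − r² sin²θ) = 0.0497·99.21·0.97318/0.14706 = 32.631 rad/s.

32.6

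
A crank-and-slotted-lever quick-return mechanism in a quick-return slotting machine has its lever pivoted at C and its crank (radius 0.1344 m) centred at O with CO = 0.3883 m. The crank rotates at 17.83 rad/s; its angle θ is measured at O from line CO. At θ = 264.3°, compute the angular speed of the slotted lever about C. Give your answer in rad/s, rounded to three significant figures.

1.45

ω = 17.83 rad/s
Crank pin A relative to C: A = (d + r cosθ, r sinθ); lever angle φ = atan2(r sinθ, d + r cosθ).
Differentiating tanφ: φ̇ = rω(d cosθ + r)/(d² + r² + 2dr cosθ).
d² + r² + 2dr cosθ = |CA|² = 0.158474 m²;  d cosθ + r = +0.095834 m.
|ω_lever| = |0.1344·17.83·+0.095834| / 0.158474 = 1.4492 rad/s.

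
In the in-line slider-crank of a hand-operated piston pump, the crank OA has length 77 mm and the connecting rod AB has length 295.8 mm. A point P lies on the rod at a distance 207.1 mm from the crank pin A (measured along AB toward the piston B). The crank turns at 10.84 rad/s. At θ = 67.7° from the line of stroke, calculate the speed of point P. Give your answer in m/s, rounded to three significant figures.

ω = 10.84 rad/s.  Crank-pin speed |V_A| = rω = 0.83468 m/s, perpendicular to OA.
Rod angle: sinφ = −(r/L) sinθ ⇒ φ = -13.936°; ω_rod = −rω cosθ/√(L²−r²sin²θ) = -1.1032 rad/s.
V_P = V_A + ω_rod × AP, with AP = 0.2071 m along the rod.
Components: V_Px = −rω sinθ − a·ω_rod·sinφ = -0.82728 m/s;  V_Py = rω cosθ + a·ω_rod·cosφ = +0.094975 m/s.
|V_P| = √(V_Px² + V_Py²) = 0.83271 m/s.

0.833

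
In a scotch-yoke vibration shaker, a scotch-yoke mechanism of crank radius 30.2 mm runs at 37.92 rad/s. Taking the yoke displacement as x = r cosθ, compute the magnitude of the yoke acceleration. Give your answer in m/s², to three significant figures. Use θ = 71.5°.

ω = 37.92 rad/s
x = r cosθ ⇒ ẍ = −rω² cosθ (ω constant).
|a| = rω²|cosθ| = 0.0302·(37.92)²·|cos 71.5°| = 13.779 m/s².

13.8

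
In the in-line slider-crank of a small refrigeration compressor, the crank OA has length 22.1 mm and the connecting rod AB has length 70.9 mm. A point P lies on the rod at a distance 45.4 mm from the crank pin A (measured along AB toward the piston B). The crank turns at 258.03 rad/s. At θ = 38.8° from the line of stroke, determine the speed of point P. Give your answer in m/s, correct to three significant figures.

ω = 258 rad/s.  Crank-pin speed |V_A| = rω = 5.7025 m/s, perpendicular to OA.
Rod angle: sinφ = −(r/L) sinθ ⇒ φ = -11.263°; ω_rod = −rω cosθ/√(L²−r²sin²θ) = -63.913 rad/s.
V_P = V_A + ω_rod × AP, with AP = 0.0454 m along the rod.
Components: V_Px = −rω sinθ − a·ω_rod·sinφ = -4.1399 m/s;  V_Py = rω cosθ + a·ω_rod·cosφ = +1.5984 m/s.
|V_P| = √(V_Px² + V_Py²) = 4.4378 m/s.

4.44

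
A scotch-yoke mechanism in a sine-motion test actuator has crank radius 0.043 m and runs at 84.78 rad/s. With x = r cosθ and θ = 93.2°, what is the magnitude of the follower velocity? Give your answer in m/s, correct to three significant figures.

3.64

ω = 84.78 rad/s
x = r cosθ ⇒ ẋ = −rω sinθ.
|v| = rω|sinθ| = 0.043·84.78·|sin 93.2°| = 3.6399 m/s.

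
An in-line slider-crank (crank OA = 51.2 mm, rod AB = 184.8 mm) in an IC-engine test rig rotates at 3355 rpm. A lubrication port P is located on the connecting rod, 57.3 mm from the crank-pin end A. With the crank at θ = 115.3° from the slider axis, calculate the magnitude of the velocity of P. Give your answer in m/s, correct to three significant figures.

16.5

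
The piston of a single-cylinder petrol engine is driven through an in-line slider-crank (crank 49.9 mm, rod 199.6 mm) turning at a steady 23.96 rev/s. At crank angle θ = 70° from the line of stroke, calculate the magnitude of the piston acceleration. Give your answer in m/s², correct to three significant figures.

166

ω = 2π·24 = 150.5 rad/s
x(θ) = r cosθ + √(L² − r² sin²θ); with ω constant, a = ω²·d²x/dθ².
d²x/dθ² = −r cosθ − r²(cos2θ)/√u − r⁴ sin²2θ/(4u^{3/2}),  u = L² − r² sin²θ = 0.0376414 m².
Substituting r = 0.0499 m, L = 0.1996 m, θ = 70°: d²x/dθ² = -0.007323 m.
a = ω²·d²x/dθ² = (150.5)²·(-0.007323) = -165.97 m/s²;  |a| = 165.97 m/s².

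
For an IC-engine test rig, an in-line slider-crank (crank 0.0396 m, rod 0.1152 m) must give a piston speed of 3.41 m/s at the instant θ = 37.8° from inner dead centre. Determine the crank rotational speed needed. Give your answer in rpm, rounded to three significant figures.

1050

For an in-line slider-crank, |v_piston| = rω|sinθ|·[1 + r cosθ/√(L² − r² sin²θ)].
With r = 0.0396 m, L = 0.1152 m, θ = 37.8°: the bracketed kinematic factor |dx/dθ| = 0.031015 m.
ω = v/|dx/dθ| = 3.41/0.031015 = 109.95 rad/s.
N = 60ω/(2π) = 1049.9 rpm.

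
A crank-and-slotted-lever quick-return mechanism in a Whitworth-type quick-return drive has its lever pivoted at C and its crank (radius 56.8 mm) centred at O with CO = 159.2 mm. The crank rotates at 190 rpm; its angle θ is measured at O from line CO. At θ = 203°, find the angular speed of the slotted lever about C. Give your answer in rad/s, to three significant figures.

ω = 19.9 rad/s (from 190 rpm).
Crank pin A relative to C: A = (d + r cosθ, r sinθ); lever angle φ = atan2(r sinθ, d + r cosθ).
Differentiating tanφ: φ̇ = rω(d cosθ + r)/(d² + r² + 2dr cosθ).
d² + r² + 2dr cosθ = |CA|² = 0.0119234 m²;  d cosθ + r = -0.089744 m.
|ω_lever| = |0.0568·19.9·-0.089744| / 0.0119234 = 8.5062 rad/s.

8.51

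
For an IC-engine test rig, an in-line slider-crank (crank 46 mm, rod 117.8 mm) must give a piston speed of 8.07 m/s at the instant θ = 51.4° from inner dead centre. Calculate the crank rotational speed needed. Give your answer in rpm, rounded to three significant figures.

1710

For an in-line slider-crank, |v_piston| = rω|sinθ|·[1 + r cosθ/√(L² − r² sin²θ)].
With r = 0.046 m, L = 0.1178 m, θ = 51.4°: the bracketed kinematic factor |dx/dθ| = 0.045147 m.
ω = v/|dx/dθ| = 8.07/0.045147 = 178.75 rad/s.
N = 60ω/(2π) = 1706.9 rpm.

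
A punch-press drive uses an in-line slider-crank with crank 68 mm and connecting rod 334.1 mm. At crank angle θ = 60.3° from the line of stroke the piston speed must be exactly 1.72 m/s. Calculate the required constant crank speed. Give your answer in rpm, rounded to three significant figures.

252

For an in-line slider-crank, |v_piston| = rω|sinθ|·[1 + r cosθ/√(L² − r² sin²θ)].
With r = 0.068 m, L = 0.3341 m, θ = 60.3°: the bracketed kinematic factor |dx/dθ| = 0.065119 m.
ω = v/|dx/dθ| = 1.72/0.065119 = 26.413 rad/s.
N = 60ω/(2π) = 252.23 rpm.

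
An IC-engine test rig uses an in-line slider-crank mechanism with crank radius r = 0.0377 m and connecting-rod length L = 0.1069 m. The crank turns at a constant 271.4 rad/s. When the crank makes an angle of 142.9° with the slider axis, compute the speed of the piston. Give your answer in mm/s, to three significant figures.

4400

ω = 271.4 rad/s
For an in-line slider-crank, x = r cosθ + √(L² − r² sin²θ), so v = −rω sinθ·[1 + r cosθ/√(L² − r² sin²θ)].
With r = 0.0377 m, L = 0.1069 m, θ = 142.9°: √(L² − r² sin²θ) = 0.10445 m.
v = −0.0377·271.4·0.60321·[1 + 0.0377·-0.79758/0.10445] = -4.3952 m/s.
|v| = 4.3952 m/s = 4395.2 mm/s.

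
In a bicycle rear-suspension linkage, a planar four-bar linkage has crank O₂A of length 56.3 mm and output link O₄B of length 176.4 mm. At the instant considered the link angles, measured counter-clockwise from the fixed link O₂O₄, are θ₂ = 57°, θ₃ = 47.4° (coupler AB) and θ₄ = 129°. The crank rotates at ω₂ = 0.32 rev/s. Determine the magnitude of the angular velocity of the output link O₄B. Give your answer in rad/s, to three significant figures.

ω₂ = 2.011 rad/s (from 0.32 rev/s).
Differentiating the loop-closure r₂e^{iθ₂}+r₃e^{iθ₃}=r₁+r₄e^{iθ₄} gives r₂ω₂e^{iθ₂}+r₃ω₃e^{iθ₃}=r₄ω₄e^{iθ₄}.
Eliminating the other unknown: ω₄ = r₂ω₂ sin(θ₂−θ₃) / [r₄ sin(θ₄−θ₃)].
Numerator sine = +0.16677; denominator sine = +0.98927.
Result = 0.0563·2.011·(+0.16677) / (0.1764·(+0.98927)) = +0.10818 rad/s; magnitude 0.10818 rad/s.

0.108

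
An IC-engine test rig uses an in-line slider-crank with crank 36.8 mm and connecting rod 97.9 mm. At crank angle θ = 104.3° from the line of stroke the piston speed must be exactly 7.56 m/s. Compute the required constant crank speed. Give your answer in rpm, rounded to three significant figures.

For an in-line slider-crank, |v_piston| = rω|sinθ|·[1 + r cosθ/√(L² − r² sin²θ)].
With r = 0.0368 m, L = 0.0979 m, θ = 104.3°: the bracketed kinematic factor |dx/dθ| = 0.032105 m.
ω = v/|dx/dθ| = 7.56/0.032105 = 235.48 rad/s.
N = 60ω/(2π) = 2248.7 rpm.

2250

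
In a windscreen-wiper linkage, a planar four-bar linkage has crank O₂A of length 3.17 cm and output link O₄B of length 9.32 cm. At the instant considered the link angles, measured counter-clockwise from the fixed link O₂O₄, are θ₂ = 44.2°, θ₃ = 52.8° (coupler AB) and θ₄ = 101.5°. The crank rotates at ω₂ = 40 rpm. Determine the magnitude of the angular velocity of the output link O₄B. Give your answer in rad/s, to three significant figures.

0.284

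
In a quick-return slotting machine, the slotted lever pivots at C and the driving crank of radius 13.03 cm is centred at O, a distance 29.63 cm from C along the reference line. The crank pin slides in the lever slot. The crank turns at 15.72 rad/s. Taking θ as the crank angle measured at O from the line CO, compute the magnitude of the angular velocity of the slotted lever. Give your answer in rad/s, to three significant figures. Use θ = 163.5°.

ω = 15.72 rad/s
Crank pin A relative to C: A = (d + r cosθ, r sinθ); lever angle φ = atan2(r sinθ, d + r cosθ).
Differentiating tanφ: φ̇ = rω(d cosθ + r)/(d² + r² + 2dr cosθ).
d² + r² + 2dr cosθ = |CA|² = 0.0307358 m²;  d cosθ + r = -0.1538 m.
|ω_lever| = |0.1303·15.72·-0.1538| / 0.0307358 = 10.25 rad/s.

10.2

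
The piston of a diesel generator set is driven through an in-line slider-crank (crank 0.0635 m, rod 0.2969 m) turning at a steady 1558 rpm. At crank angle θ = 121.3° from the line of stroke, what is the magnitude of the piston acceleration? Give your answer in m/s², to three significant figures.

ω = 2π·1558/60 = 163.2 rad/s
x(θ) = r cosθ + √(L² − r² sin²θ); with ω constant, a = ω²·d²x/dθ².
d²x/dθ² = −r cosθ − r²(cos2θ)/√u − r⁴ sin²2θ/(4u^{3/2}),  u = L² − r² sin²θ = 0.0852057 m².
Substituting r = 0.0635 m, L = 0.2969 m, θ = 121.3°: d²x/dθ² = +0.039218 m.
a = ω²·d²x/dθ² = (163.2)²·(+0.039218) = +1043.9 m/s²;  |a| = 1043.9 m/s².

1040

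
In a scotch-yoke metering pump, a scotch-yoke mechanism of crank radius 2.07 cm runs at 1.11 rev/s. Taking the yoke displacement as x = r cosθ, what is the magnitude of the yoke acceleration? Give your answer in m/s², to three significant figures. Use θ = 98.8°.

ω = 6.974 rad/s (from 1.11 rev/s).
x = r cosθ ⇒ ẍ = −rω² cosθ (ω constant).
|a| = rω²|cosθ| = 0.0207·(6.974)²·|cos 98.8°| = 0.15404 m/s².

0.154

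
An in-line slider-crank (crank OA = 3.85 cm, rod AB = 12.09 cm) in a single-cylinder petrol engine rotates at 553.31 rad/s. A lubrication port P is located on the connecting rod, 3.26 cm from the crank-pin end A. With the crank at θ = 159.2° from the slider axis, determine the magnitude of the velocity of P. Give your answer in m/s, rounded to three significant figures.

ω = 553.3 rad/s.  Crank-pin speed |V_A| = rω = 21.302 m/s, perpendicular to OA.
Rod angle: sinφ = −(r/L) sinθ ⇒ φ = -6.493°; ω_rod = −rω cosθ/√(L²−r²sin²θ) = +165.78 rad/s.
V_P = V_A + ω_rod × AP, with AP = 0.0326 m along the rod.
Components: V_Px = −rω sinθ − a·ω_rod·sinφ = -6.9535 m/s;  V_Py = rω cosθ + a·ω_rod·cosφ = -14.544 m/s.
|V_P| = √(V_Px² + V_Py²) = 16.121 m/s.

16.1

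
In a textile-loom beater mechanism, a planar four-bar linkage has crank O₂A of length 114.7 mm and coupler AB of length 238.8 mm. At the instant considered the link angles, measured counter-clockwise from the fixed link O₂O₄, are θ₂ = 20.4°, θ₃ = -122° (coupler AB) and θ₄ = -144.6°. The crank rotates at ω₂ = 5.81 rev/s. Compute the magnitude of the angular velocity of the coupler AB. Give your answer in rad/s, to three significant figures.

11.8

ω₂ = 36.51 rad/s (from 5.81 rev/s).
Differentiating the loop-closure r₂e^{iθ₂}+r₃e^{iθ₃}=r₁+r₄e^{iθ₄} gives r₂ω₂e^{iθ₂}+r₃ω₃e^{iθ₃}=r₄ω₄e^{iθ₄}.
Eliminating the other unknown: ω₃ = r₂ω₂ sin(θ₄−θ₂) / [r₃ sin(θ₃−θ₄)].
Numerator sine = -0.25882; denominator sine = +0.38430.
Result = 0.1147·36.51·(-0.25882) / (0.2388·(+0.38430)) = -11.809 rad/s; magnitude 11.809 rad/s.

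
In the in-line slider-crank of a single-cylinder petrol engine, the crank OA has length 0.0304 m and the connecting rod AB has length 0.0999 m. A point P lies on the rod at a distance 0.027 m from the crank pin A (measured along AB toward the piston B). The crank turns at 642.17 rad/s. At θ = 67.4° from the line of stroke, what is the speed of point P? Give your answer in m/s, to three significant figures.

19.4

ω = 642.2 rad/s.  Crank-pin speed |V_A| = rω = 19.522 m/s, perpendicular to OA.
Rod angle: sinφ = −(r/L) sinθ ⇒ φ = -16.316°; ω_rod = −rω cosθ/√(L²−r²sin²θ) = -78.248 rad/s.
V_P = V_A + ω_rod × AP, with AP = 0.027 m along the rod.
Components: V_Px = −rω sinθ − a·ω_rod·sinφ = -18.616 m/s;  V_Py = rω cosθ + a·ω_rod·cosφ = +5.4746 m/s.
|V_P| = √(V_Px² + V_Py²) = 19.405 m/s.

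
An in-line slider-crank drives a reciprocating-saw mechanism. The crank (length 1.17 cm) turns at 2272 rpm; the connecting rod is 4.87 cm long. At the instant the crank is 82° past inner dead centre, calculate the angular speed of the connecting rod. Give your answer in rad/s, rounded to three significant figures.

ω = 237.9 rad/s (converted from 2272 rpm).
The rod makes angle φ with the slider axis where L sinφ = r sinθ; differentiating, L cosφ·φ̇ = r ω cosθ.
L cosφ = √(L² − r² sin²θ) = 0.047302 m.
|ω_rod| = r ω |cosθ| / √(L² − r² sin²θ) = 0.0117·237.9·0.13917/0.047302 = 8.1903 rad/s.

8.19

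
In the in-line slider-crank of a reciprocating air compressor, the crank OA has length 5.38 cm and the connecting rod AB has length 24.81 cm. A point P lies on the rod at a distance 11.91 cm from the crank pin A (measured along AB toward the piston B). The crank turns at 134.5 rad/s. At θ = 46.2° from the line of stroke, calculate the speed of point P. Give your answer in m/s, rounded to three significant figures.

6.18

ω = 134.5 rad/s.  Crank-pin speed |V_A| = rω = 7.2361 m/s, perpendicular to OA.
Rod angle: sinφ = −(r/L) sinθ ⇒ φ = -9.005°; ω_rod = −rω cosθ/√(L²−r²sin²θ) = -20.439 rad/s.
V_P = V_A + ω_rod × AP, with AP = 0.1191 m along the rod.
Components: V_Px = −rω sinθ − a·ω_rod·sinφ = -5.6037 m/s;  V_Py = rω cosθ + a·ω_rod·cosφ = +2.6041 m/s.
|V_P| = √(V_Px² + V_Py²) = 6.1793 m/s.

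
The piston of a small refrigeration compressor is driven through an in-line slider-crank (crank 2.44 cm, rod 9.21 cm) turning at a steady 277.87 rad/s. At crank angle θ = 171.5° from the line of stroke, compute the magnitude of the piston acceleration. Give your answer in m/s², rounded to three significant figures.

1380

ω = 277.9 rad/s
x(θ) = r cosθ + √(L² − r² sin²θ); with ω constant, a = ω²·d²x/dθ².
d²x/dθ² = −r cosθ − r²(cos2θ)/√u − r⁴ sin²2θ/(4u^{3/2}),  u = L² − r² sin²θ = 0.0084694 m².
Substituting r = 0.0244 m, L = 0.0921 m, θ = 171.5°: d²x/dθ² = +0.017936 m.
a = ω²·d²x/dθ² = (277.9)²·(+0.017936) = +1384.8 m/s²;  |a| = 1384.8 m/s².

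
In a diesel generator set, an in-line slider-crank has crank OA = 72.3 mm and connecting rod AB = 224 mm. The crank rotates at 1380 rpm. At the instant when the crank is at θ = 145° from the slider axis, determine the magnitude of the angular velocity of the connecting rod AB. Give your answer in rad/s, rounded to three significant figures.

ω = 144.5 rad/s (converted from 1380 rpm).
The rod makes angle φ with the slider axis where L sinφ = r sinθ; differentiating, L cosφ·φ̇ = r ω cosθ.
L cosφ = √(L² − r² sin²θ) = 0.22013 m.
|ω_rod| = r ω |cosθ| / √(L² − r² sin²θ) = 0.0723·144.5·0.81915/0.22013 = 38.881 rad/s.

38.9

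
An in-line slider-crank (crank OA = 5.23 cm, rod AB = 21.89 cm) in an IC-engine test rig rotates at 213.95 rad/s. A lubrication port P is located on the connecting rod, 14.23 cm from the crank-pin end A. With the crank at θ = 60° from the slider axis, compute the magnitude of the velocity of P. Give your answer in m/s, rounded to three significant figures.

ω = 213.9 rad/s.  Crank-pin speed |V_A| = rω = 11.19 m/s, perpendicular to OA.
Rod angle: sinφ = −(r/L) sinθ ⇒ φ = -11.941°; ω_rod = −rω cosθ/√(L²−r²sin²θ) = -26.124 rad/s.
V_P = V_A + ω_rod × AP, with AP = 0.1423 m along the rod.
Components: V_Px = −rω sinθ − a·ω_rod·sinφ = -10.46 m/s;  V_Py = rω cosθ + a·ω_rod·cosφ = +1.9578 m/s.
|V_P| = √(V_Px² + V_Py²) = 10.641 m/s.

10.6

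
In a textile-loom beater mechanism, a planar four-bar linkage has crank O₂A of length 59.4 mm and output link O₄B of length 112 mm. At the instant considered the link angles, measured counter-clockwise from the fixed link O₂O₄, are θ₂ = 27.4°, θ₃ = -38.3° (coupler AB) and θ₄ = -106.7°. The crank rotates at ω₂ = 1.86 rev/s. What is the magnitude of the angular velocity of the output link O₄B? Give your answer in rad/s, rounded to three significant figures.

6.08

ω₂ = 11.69 rad/s (from 1.86 rev/s).
Differentiating the loop-closure r₂e^{iθ₂}+r₃e^{iθ₃}=r₁+r₄e^{iθ₄} gives r₂ω₂e^{iθ₂}+r₃ω₃e^{iθ₃}=r₄ω₄e^{iθ₄}.
Eliminating the other unknown: ω₄ = r₂ω₂ sin(θ₂−θ₃) / [r₄ sin(θ₄−θ₃)].
Numerator sine = +0.91140; denominator sine = -0.92978.
Result = 0.0594·11.69·(+0.91140) / (0.112·(-0.92978)) = -6.0757 rad/s; magnitude 6.0757 rad/s.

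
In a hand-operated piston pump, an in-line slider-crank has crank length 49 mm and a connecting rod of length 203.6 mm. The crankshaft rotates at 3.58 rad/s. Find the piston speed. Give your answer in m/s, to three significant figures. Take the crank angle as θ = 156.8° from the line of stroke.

0.0537

ω = 3.58 rad/s
For an in-line slider-crank, x = r cosθ + √(L² − r² sin²θ), so v = −rω sinθ·[1 + r cosθ/√(L² − r² sin²θ)].
With r = 0.049 m, L = 0.2036 m, θ = 156.8°: √(L² − r² sin²θ) = 0.20268 m.
v = −0.049·3.58·0.39394·[1 + 0.049·-0.91914/0.20268] = -0.05375 m/s.
|v| = 0.05375 m/s.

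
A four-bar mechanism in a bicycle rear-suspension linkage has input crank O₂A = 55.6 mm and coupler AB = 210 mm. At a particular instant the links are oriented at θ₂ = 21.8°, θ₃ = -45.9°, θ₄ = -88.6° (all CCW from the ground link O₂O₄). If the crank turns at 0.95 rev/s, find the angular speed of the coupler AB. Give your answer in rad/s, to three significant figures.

ω₂ = 5.969 rad/s (from 0.95 rev/s).
Differentiating the loop-closure r₂e^{iθ₂}+r₃e^{iθ₃}=r₁+r₄e^{iθ₄} gives r₂ω₂e^{iθ₂}+r₃ω₃e^{iθ₃}=r₄ω₄e^{iθ₄}.
Eliminating the other unknown: ω₃ = r₂ω₂ sin(θ₄−θ₂) / [r₃ sin(θ₃−θ₄)].
Numerator sine = -0.93728; denominator sine = +0.67816.
Result = 0.0556·5.969·(-0.93728) / (0.21·(+0.67816)) = -2.1842 rad/s; magnitude 2.1842 rad/s.

2.18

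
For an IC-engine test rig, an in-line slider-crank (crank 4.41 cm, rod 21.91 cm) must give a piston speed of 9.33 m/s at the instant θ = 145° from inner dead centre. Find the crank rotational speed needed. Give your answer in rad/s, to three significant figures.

442

For an in-line slider-crank, |v_piston| = rω|sinθ|·[1 + r cosθ/√(L² − r² sin²θ)].
With r = 0.0441 m, L = 0.2191 m, θ = 145°: the bracketed kinematic factor |dx/dθ| = 0.021096 m.
ω = v/|dx/dθ| = 9.33/0.021096 = 442.26 rad/s.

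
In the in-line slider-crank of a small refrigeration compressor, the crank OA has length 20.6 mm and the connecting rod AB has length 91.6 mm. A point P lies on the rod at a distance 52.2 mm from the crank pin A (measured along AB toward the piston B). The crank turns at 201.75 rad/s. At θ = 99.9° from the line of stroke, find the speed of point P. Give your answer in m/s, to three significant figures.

4.01

ω = 201.8 rad/s.  Crank-pin speed |V_A| = rω = 4.1561 m/s, perpendicular to OA.
Rod angle: sinφ = −(r/L) sinθ ⇒ φ = -12.800°; ω_rod = −rω cosθ/√(L²−r²sin²θ) = +7.9995 rad/s.
V_P = V_A + ω_rod × AP, with AP = 0.0522 m along the rod.
Components: V_Px = −rω sinθ − a·ω_rod·sinφ = -4.0017 m/s;  V_Py = rω cosθ + a·ω_rod·cosφ = -0.30735 m/s.
|V_P| = √(V_Px² + V_Py²) = 4.0134 m/s.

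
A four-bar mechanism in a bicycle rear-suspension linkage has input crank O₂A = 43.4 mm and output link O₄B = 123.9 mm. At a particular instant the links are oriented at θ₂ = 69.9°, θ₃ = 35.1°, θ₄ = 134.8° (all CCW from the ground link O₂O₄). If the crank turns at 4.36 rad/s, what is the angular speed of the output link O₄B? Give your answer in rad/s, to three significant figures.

0.884

ω₂ = 4.36 rad/s
Differentiating the loop-closure r₂e^{iθ₂}+r₃e^{iθ₃}=r₁+r₄e^{iθ₄} gives r₂ω₂e^{iθ₂}+r₃ω₃e^{iθ₃}=r₄ω₄e^{iθ₄}.
Eliminating the other unknown: ω₄ = r₂ω₂ sin(θ₂−θ₃) / [r₄ sin(θ₄−θ₃)].
Numerator sine = +0.57071; denominator sine = +0.98570.
Result = 0.0434·4.36·(+0.57071) / (0.1239·(+0.98570)) = +0.88425 rad/s; magnitude 0.88425 rad/s.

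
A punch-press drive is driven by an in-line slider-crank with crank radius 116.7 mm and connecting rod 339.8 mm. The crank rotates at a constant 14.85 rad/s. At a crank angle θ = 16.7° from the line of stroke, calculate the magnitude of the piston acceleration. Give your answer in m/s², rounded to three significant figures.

32.1

ω = 14.85 rad/s
x(θ) = r cosθ + √(L² − r² sin²θ); with ω constant, a = ω²·d²x/dθ².
d²x/dθ² = −r cosθ − r²(cos2θ)/√u − r⁴ sin²2θ/(4u^{3/2}),  u = L² − r² sin²θ = 0.114339 m².
Substituting r = 0.1167 m, L = 0.3398 m, θ = 16.7°: d²x/dθ² = -0.14577 m.
a = ω²·d²x/dθ² = (14.85)²·(-0.14577) = -32.145 m/s²;  |a| = 32.145 m/s².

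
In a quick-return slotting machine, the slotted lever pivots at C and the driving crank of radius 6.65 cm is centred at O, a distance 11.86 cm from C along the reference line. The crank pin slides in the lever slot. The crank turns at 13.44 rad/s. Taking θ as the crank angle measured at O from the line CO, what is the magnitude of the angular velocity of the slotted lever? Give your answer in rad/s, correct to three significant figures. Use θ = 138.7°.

3.04

ω = 13.44 rad/s
Crank pin A relative to C: A = (d + r cosθ, r sinθ); lever angle φ = atan2(r sinθ, d + r cosθ).
Differentiating tanφ: φ̇ = rω(d cosθ + r)/(d² + r² + 2dr cosθ).
d² + r² + 2dr cosθ = |CA|² = 0.00663792 m²;  d cosθ + r = -0.0226 m.
|ω_lever| = |0.0665·13.44·-0.0226| / 0.00663792 = 3.043 rad/s.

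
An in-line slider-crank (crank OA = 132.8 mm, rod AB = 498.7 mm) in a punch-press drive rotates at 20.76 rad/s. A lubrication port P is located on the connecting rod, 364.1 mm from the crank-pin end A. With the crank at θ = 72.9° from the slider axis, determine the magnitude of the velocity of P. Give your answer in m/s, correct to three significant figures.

ω = 20.76 rad/s.  Crank-pin speed |V_A| = rω = 2.7569 m/s, perpendicular to OA.
Rod angle: sinφ = −(r/L) sinθ ⇒ φ = -14.745°; ω_rod = −rω cosθ/√(L²−r²sin²θ) = -1.6809 rad/s.
V_P = V_A + ω_rod × AP, with AP = 0.3641 m along the rod.
Components: V_Px = −rω sinθ − a·ω_rod·sinφ = -2.7908 m/s;  V_Py = rω cosθ + a·ω_rod·cosφ = +0.2188 m/s.
|V_P| = √(V_Px² + V_Py²) = 2.7994 m/s.

2.80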